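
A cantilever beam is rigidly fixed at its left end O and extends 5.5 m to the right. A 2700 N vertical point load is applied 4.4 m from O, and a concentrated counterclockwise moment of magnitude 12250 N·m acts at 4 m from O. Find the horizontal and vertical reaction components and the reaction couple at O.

ΣF_x = 0: O_x = 0.
ΣF_y = 0: O_y − 2700 = 0 → O_y = 2700 N.
ΣM about O: M_O − 2700·4.4 + 12250 = 0 → M_O = -370.0 N·m.

O_x = 0, O_y = 2700 N, M_O = -370.0 N·m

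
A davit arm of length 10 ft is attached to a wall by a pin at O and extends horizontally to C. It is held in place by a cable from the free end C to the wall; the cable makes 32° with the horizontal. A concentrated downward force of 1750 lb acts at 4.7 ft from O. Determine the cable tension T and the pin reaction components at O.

T = 1552 lb, O_x = 1316 lb, O_y = 927.5 lb

ΣM about O: T·sin32°·10 − 1750·4.7 = 0 → T = 8225/(10·0.529919) = 1552.12 ≈ 1552 lb.
ΣF_x = 0: O_x − T·cos32° = 0 → O_x = 1552.12 × 0.848048 = 1316 lb.
ΣF_y = 0: O_y + T·sin32° − 1750 = 0 → O_y = 1750 − 1552.12 × 0.529919 = 927.5 lb.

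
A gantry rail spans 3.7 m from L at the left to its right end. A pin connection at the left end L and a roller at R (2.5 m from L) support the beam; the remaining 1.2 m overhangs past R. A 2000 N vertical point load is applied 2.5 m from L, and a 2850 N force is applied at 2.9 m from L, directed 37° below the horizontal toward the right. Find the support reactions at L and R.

L_x = -2276 N, L_y = -274.4 N, R_y = 3990 N

ΣM about L: R_y·2.5 − 2000·2.5 − 2850·sin37°·2.9 = 0 → R_y = 9974/2.5 = 3989.6 ≈ 3990 N.
ΣF_y = 0: L_y + 3989.6 − 2000 − 2850·sin37° = 0 → L_y = -274.4 N.
ΣF_x = 0: L_x + 2850·cos37° = 0 → L_x = -2276 N.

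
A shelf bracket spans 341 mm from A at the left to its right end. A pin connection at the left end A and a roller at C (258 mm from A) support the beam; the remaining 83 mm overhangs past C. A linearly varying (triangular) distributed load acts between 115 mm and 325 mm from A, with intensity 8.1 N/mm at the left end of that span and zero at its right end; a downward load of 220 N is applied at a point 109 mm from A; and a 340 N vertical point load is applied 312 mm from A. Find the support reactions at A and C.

A_x = 0, A_y = 296.5 N, C_y = 1114 N

Resultant of the triangular load: ½ × 8.1 × 210 = 850.5 N, acting at 185 mm from A (one-third of the span from the peak).
ΣM about A: C_y·258 − (½·8.1·210)·185 − 220·109 − 340·312 = 0 → C_y = 287402.5/258 = 1113.96 ≈ 1114 N.
ΣF_y = 0: A_y + 1113.96 − ½·8.1·210 − 220 − 340 = 0 → A_y = 296.5 N.
ΣF_x = 0: no horizontal applied forces, so A_x = 0.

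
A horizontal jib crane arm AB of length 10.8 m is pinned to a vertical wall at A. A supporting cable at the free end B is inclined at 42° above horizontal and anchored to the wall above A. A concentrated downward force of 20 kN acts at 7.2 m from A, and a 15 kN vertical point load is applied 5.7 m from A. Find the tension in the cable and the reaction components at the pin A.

T = 31.76 kN, A_x = 23.60 kN, A_y = 13.75 kN

ΣM about A: T·sin42°·10.8 − 20·7.2 − 15·5.7 = 0 → T = 229.5/(10.8·0.669131) = 31.7576 ≈ 31.76 kN.
ΣF_x = 0: A_x − T·cos42° = 0 → A_x = 31.7576 × 0.743145 = 23.60 kN.
ΣF_y = 0: A_y + T·sin42° − 20 − 15 = 0 → A_y = 35 − 31.7576 × 0.669131 = 13.75 kN.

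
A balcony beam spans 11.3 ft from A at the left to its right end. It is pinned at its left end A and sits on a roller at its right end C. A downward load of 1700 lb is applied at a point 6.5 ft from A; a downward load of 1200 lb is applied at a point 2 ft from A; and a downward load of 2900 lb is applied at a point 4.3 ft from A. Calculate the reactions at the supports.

A_x = 0, A_y = 3506 lb, C_y = 2294 lb

Moments about A: C_y·11.3 − 1700·6.5 − 1200·2 − 2900·4.3 = 0 → C_y = 25920/11.3 = 2293.81 ≈ 2294 lb.
ΣF_y = 0: A_y + 2293.81 − 1700 − 1200 − 2900 = 0 → A_y = 3506 lb.
ΣF_x = 0: no horizontal applied forces, so A_x = 0.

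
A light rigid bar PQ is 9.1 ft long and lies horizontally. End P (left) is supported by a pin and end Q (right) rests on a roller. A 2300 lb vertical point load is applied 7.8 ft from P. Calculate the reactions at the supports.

P_x = 0, P_y = 328.6 lb, Q_y = 1971 lb

Taking moments about P: Q_y·9.1 − 2300·7.8 = 0 → Q_y = 17940/9.1 = 1971.43 ≈ 1971 lb.
ΣF_y = 0: P_y + 1971.43 − 2300 = 0 → P_y = 328.6 lb.
ΣF_x = 0: no horizontal applied forces, so P_x = 0.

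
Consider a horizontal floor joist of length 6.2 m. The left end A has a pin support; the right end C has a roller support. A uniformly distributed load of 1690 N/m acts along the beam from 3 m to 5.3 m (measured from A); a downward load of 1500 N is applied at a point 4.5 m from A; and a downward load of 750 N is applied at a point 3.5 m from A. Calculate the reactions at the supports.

Resultant of the distributed load: 1690 × 2.3 = 3887 N at 4.15 m from A.
ΣM about A: C_y·6.2 − (1690·2.3)·4.15 − 1500·4.5 − 750·3.5 = 0 → C_y = 25506.05/6.2 = 4113.88 ≈ 4114 N.
ΣF_y = 0: A_y + 4113.88 − 1690·2.3 − 1500 − 750 = 0 → A_y = 2023 N.
ΣF_x = 0: no horizontal applied forces, so A_x = 0.

A_x = 0, A_y = 2023 N, C_y = 4114 N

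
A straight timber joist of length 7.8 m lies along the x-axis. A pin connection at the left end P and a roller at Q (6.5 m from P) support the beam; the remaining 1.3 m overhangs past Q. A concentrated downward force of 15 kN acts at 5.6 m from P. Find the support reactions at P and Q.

Moments about P: Q_y·6.5 − 15·5.6 = 0 → Q_y = 84/6.5 = 12.9231 ≈ 12.92 kN.
ΣF_y = 0: P_y + 12.9231 − 15 = 0 → P_y = 2.077 kN.
ΣF_x = 0: no horizontal applied forces, so P_x = 0.

P_x = 0, P_y = 2.077 kN, Q_y = 12.92 kN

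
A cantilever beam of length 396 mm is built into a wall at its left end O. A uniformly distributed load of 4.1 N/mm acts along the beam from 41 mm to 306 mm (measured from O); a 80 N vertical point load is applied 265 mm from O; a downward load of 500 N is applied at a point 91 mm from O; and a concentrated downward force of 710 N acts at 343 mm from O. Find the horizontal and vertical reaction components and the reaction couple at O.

Resultant of the distributed load: 4.1 × 265 = 1086.5 N at 173.5 mm from O.
ΣF_x = 0: O_x = 0.
ΣF_y = 0: O_y − 4.1·265 − 80 − 500 − 710 = 0 → O_y = 2376 N.
ΣM about O: M_O − (4.1·265)·173.5 − 80·265 − 500·91 − 710·343 = 0 → M_O = 498700 N·mm.

O_x = 0, O_y = 2376 N, M_O = 498700 N·mm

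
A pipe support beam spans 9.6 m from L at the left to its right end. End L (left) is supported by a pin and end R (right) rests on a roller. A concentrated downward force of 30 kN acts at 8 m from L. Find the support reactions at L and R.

ΣM about L: R_y·9.6 − 30·8 = 0 → R_y = 240/9.6 = 25.00 kN.
ΣF_y = 0: L_y + 25 − 30 = 0 → L_y = 5.000 kN.
ΣF_x = 0: no horizontal applied forces, so L_x = 0.

L_x = 0, L_y = 5.000 kN, R_y = 25.00 kN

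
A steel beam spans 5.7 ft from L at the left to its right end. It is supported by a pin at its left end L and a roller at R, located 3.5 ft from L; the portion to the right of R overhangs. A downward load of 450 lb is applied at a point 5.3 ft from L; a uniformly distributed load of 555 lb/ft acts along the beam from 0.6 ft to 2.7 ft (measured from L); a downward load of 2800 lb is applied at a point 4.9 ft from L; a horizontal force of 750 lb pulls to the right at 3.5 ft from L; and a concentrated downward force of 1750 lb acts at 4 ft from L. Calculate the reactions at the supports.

Resultant of the distributed load: 555 × 2.1 = 1165.5 lb at 1.65 ft from L.
ΣM about L: R_y·3.5 − 450·5.3 − (555·2.1)·1.65 − 2800·4.9 − 1750·4 = 0 → R_y = 25028.075/3.5 = 7150.88 ≈ 7151 lb.
ΣF_y = 0: L_y + 7150.88 − 450 − 555·2.1 − 2800 − 1750 = 0 → L_y = -985.4 lb.
ΣF_x = 0: L_x + 750 = 0 → L_x = -750.0 lb.

L_x = -750.0 lb, L_y = -985.4 lb, R_y = 7151 lb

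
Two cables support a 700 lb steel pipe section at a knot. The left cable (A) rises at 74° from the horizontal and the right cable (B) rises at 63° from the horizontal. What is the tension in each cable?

ΣF_x = 0: −T_A·cos74° + T_B·cos63° = 0 → T_B = 0.607143·T_A.
ΣF_y = 0: T_A·sin74° + T_B·sin63° = 700.
Substitute: T_A·(0.961262 + 0.607143·0.891007) = 700 → T_A = 465.974 ≈ 466.0 lb.
Then T_B = 0.607143 × 465.974 = 282.9 lb.

T_A = 466.0 lb, T_B = 282.9 lb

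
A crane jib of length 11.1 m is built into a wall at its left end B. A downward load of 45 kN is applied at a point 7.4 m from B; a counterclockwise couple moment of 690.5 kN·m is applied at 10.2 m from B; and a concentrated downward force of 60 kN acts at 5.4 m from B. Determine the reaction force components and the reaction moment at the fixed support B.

ΣF_x = 0: B_x = 0.
ΣF_y = 0: B_y − 45 − 60 = 0 → B_y = 105.0 kN.
ΣM about B: M_B − 45·7.4 + 690.5 − 60·5.4 = 0 → M_B = -33.50 kN·m.

B_x = 0, B_y = 105.0 kN, M_B = -33.50 kN·m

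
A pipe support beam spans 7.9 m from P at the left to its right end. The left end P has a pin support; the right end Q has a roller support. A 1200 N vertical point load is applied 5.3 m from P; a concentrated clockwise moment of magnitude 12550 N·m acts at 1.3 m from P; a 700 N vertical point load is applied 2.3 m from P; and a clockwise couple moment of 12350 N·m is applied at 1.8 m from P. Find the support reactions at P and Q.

Moments about P: Q_y·7.9 − 1200·5.3 − 12550 − 700·2.3 − 12350 = 0 → Q_y = 32870/7.9 = 4160.76 ≈ 4161 N.
ΣF_y = 0: P_y + 4160.76 − 1200 − 700 = 0 → P_y = -2261 N.
ΣF_x = 0: no horizontal applied forces, so P_x = 0.

P_x = 0, P_y = -2261 N, Q_y = 4161 N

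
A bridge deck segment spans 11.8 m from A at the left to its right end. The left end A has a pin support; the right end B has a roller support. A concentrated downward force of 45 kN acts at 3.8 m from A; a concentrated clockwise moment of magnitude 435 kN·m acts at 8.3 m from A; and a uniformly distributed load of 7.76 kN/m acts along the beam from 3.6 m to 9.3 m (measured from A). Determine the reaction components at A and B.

Resultant of the distributed load: 7.76 × 5.7 = 44.232 kN at 6.45 m from A.
ΣM about A: B_y·11.8 − 45·3.8 − 435 − (7.76·5.7)·6.45 = 0 → B_y = 891.2964/11.8 = 75.5336 ≈ 75.53 kN.
ΣF_y = 0: A_y + 75.5336 − 45 − 7.76·5.7 = 0 → A_y = 13.70 kN.
ΣF_x = 0: no horizontal applied forces, so A_x = 0.

A_x = 0, A_y = 13.70 kN, B_y = 75.53 kN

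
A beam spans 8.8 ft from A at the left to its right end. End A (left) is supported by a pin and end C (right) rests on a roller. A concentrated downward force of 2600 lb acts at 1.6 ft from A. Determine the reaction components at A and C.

A_x = 0, A_y = 2127 lb, C_y = 472.7 lb

Taking moments about A: C_y·8.8 − 2600·1.6 = 0 → C_y = 4160/8.8 = 472.727 ≈ 472.7 lb.
ΣF_y = 0: A_y + 472.727 − 2600 = 0 → A_y = 2127 lb.
ΣF_x = 0: no horizontal applied forces, so A_x = 0.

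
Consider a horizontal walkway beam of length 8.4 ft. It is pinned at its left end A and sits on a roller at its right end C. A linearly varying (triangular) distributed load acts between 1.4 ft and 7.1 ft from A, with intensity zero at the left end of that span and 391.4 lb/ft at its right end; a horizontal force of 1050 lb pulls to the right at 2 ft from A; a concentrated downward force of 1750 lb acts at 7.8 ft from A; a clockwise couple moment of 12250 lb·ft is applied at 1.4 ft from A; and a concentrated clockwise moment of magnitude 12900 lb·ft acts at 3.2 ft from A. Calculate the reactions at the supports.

Resultant of the triangular load: ½ × 391.4 × 5.7 = 1115.49 lb, acting at 5.2 ft from A (one-third of the span from the peak).
Moments about A: C_y·8.4 − (½·391.4·5.7)·5.2 − 1750·7.8 − 12250 − 12900 = 0 → C_y = 44600.548/8.4 = 5309.59 ≈ 5310 lb.
ΣF_y = 0: A_y + 5309.59 − ½·391.4·5.7 − 1750 = 0 → A_y = -2444 lb.
ΣF_x = 0: A_x + 1050 = 0 → A_x = -1050 lb.

A_x = -1050 lb, A_y = -2444 lb, C_y = 5310 lb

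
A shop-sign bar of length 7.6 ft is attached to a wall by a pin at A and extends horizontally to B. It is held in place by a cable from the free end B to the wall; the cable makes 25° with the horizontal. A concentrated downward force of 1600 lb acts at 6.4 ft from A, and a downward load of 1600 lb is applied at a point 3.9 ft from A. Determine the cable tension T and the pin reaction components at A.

T = 5131 lb, A_x = 4650 lb, A_y = 1032 lb

ΣM about A: T·sin25°·7.6 − 1600·6.4 − 1600·3.9 = 0 → T = 16480/(7.6·0.422618) = 5130.92 ≈ 5131 lb.
ΣF_x = 0: A_x − T·cos25° = 0 → A_x = 5130.92 × 0.906308 = 4650 lb.
ΣF_y = 0: A_y + T·sin25° − 1600 − 1600 = 0 → A_y = 3200 − 5130.92 × 0.422618 = 1032 lb.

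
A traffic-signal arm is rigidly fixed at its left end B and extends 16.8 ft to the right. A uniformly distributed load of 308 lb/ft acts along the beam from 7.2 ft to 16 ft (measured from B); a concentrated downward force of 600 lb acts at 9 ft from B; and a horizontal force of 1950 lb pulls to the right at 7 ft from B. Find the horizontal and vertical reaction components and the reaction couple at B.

Resultant of the distributed load: 308 × 8.8 = 2710.4 lb at 11.6 ft from B.
ΣF_x = 0: B_x + 1950 = 0 → B_x = -1950 lb.
ΣF_y = 0: B_y − 308·8.8 − 600 = 0 → B_y = 3310 lb.
ΣM about B: M_B − (308·8.8)·11.6 − 600·9 = 0 → M_B = 36840 lb·ft.

B_x = -1950 lb, B_y = 3310 lb, M_B = 36840 lb·ft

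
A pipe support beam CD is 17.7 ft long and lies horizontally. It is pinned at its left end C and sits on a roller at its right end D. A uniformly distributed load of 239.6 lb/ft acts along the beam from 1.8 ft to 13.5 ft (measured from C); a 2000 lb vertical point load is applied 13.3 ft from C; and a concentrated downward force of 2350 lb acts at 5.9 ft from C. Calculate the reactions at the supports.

Resultant of the distributed load: 239.6 × 11.7 = 2803.32 lb at 7.65 ft from C.
ΣM about C: D_y·17.7 − (239.6·11.7)·7.65 − 2000·13.3 − 2350·5.9 = 0 → D_y = 61910.398/17.7 = 3497.76 ≈ 3498 lb.
ΣF_y = 0: C_y + 3497.76 − 239.6·11.7 − 2000 − 2350 = 0 → C_y = 3656 lb.
ΣF_x = 0: no horizontal applied forces, so C_x = 0.

C_x = 0, C_y = 3656 lb, D_y = 3498 lb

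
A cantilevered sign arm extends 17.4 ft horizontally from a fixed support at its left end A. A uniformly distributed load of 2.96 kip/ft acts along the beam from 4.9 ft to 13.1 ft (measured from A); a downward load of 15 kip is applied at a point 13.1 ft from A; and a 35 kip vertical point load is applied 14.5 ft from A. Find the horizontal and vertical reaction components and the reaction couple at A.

A_x = 0, A_y = 74.27 kip, M_A = 922.4 kip·ft

Resultant of the distributed load: 2.96 × 8.2 = 24.272 kip at 9 ft from A.
ΣF_x = 0: A_x = 0.
ΣF_y = 0: A_y − 2.96·8.2 − 15 − 35 = 0 → A_y = 74.27 kip.
ΣM about A: M_A − (2.96·8.2)·9 − 15·13.1 − 35·14.5 = 0 → M_A = 922.4 kip·ft.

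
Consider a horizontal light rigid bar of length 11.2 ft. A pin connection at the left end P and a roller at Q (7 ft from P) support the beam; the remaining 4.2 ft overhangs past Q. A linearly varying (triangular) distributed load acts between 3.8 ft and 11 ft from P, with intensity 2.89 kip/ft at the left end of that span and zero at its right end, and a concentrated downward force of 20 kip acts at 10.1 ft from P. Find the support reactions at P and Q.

P_x = 0, P_y = -7.668 kip, Q_y = 38.07 kip

Resultant of the triangular load: ½ × 2.89 × 7.2 = 10.404 kip, acting at 6.2 ft from P (one-third of the span from the peak).
Moments about P: Q_y·7 − (½·2.89·7.2)·6.2 − 20·10.1 = 0 → Q_y = 266.5048/7 = 38.0721 ≈ 38.07 kip.
ΣF_y = 0: P_y + 38.0721 − ½·2.89·7.2 − 20 = 0 → P_y = -7.668 kip.
ΣF_x = 0: no horizontal applied forces, so P_x = 0.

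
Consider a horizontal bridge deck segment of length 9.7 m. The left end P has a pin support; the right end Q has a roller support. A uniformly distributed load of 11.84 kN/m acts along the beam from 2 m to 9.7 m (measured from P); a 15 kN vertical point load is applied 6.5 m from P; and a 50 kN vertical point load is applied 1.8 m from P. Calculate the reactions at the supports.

P_x = 0, P_y = 81.86 kN, Q_y = 74.31 kN

Resultant of the distributed load: 11.84 × 7.7 = 91.168 kN at 5.85 m from P.
ΣM about P: Q_y·9.7 − (11.84·7.7)·5.85 − 15·6.5 − 50·1.8 = 0 → Q_y = 720.8328/9.7 = 74.3127 ≈ 74.31 kN.
ΣF_y = 0: P_y + 74.3127 − 11.84·7.7 − 15 − 50 = 0 → P_y = 81.86 kN.
ΣF_x = 0: no horizontal applied forces, so P_x = 0.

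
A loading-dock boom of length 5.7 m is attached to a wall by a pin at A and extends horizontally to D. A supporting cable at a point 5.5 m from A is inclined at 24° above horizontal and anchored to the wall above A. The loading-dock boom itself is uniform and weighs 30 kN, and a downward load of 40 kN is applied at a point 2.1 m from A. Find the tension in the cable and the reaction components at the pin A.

T = 75.77 kN, A_x = 69.22 kN, A_y = 39.18 kN

ΣM about A: T·sin24°·5.5 − 30·2.85 − 40·2.1 = 0 → T = 169.5/(5.5·0.406737) = 75.7693 ≈ 75.77 kN.
ΣF_x = 0: A_x − T·cos24° = 0 → A_x = 75.7693 × 0.913545 = 69.22 kN.
ΣF_y = 0: A_y + T·sin24° − 30 − 40 = 0 → A_y = 70 − 75.7693 × 0.406737 = 39.18 kN.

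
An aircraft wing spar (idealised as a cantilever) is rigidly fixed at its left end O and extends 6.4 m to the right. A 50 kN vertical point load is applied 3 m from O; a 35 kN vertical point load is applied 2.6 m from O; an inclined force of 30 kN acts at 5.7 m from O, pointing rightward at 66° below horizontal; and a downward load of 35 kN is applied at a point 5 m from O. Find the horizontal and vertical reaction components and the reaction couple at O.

O_x = -12.20 kN, O_y = 147.4 kN, M_O = 572.2 kN·m

ΣF_x = 0: O_x + 30·cos66° = 0 → O_x = -12.20 kN.
ΣF_y = 0: O_y − 50 − 35 − 30·sin66° − 35 = 0 → O_y = 147.4 kN.
ΣM about O: M_O − 50·3 − 35·2.6 − 30·sin66°·5.7 − 35·5 = 0 → M_O = 572.2 kN·m.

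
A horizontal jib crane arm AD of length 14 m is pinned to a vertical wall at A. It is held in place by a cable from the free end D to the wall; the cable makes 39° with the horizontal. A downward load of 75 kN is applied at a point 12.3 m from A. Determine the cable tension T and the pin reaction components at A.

T = 104.7 kN, A_x = 81.37 kN, A_y = 9.107 kN

ΣM about A: T·sin39°·14 − 75·12.3 = 0 → T = 922.5/(14·0.62932) = 104.705 ≈ 104.7 kN.
ΣF_x = 0: A_x − T·cos39° = 0 → A_x = 104.705 × 0.777146 = 81.37 kN.
ΣF_y = 0: A_y + T·sin39° − 75 = 0 → A_y = 75 − 104.705 × 0.62932 = 9.107 kN.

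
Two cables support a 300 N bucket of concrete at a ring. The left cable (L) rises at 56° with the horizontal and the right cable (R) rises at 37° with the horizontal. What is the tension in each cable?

ΣF_x = 0: −T_L·cos56° + T_R·cos37° = 0 → T_R = 0.700185·T_L.
ΣF_y = 0: T_L·sin56° + T_R·sin37° = 300.
Substitute: T_L·(0.829038 + 0.700185·0.601815) = 300 → T_L = 239.919 ≈ 239.9 N.
Then T_R = 0.700185 × 239.919 = 168.0 N.

T_L = 239.9 N, T_R = 168.0 N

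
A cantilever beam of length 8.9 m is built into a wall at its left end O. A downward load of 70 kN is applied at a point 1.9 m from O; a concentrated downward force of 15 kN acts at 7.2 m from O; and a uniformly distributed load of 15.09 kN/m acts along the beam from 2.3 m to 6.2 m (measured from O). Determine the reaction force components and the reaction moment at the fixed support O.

Resultant of the distributed load: 15.09 × 3.9 = 58.851 kN at 4.25 m from O.
ΣF_x = 0: O_x = 0.
ΣF_y = 0: O_y − 70 − 15 − 15.09·3.9 = 0 → O_y = 143.9 kN.
ΣM about O: M_O − 70·1.9 − 15·7.2 − (15.09·3.9)·4.25 = 0 → M_O = 491.1 kN·m.

O_x = 0, O_y = 143.9 kN, M_O = 491.1 kN·m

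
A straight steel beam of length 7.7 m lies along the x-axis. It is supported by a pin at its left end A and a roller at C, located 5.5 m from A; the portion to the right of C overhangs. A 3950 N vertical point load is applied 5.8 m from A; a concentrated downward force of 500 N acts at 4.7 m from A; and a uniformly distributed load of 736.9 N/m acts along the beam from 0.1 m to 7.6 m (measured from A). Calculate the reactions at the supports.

A_x = 0, A_y = 1515 N, C_y = 8461 N

Resultant of the distributed load: 736.9 × 7.5 = 5526.75 N at 3.85 m from A.
ΣM about A: C_y·5.5 − 3950·5.8 − 500·4.7 − (736.9·7.5)·3.85 = 0 → C_y = 46537.9875/5.5 = 8461.45 ≈ 8461 N.
ΣF_y = 0: A_y + 8461.45 − 3950 − 500 − 736.9·7.5 = 0 → A_y = 1515 N.
ΣF_x = 0: no horizontal applied forces, so A_x = 0.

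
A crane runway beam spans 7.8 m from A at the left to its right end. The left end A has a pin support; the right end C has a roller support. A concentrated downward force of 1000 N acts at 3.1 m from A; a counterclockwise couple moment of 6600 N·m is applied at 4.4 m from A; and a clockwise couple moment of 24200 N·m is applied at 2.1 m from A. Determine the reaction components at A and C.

ΣM about A: C_y·7.8 − 1000·3.1 + 6600 − 24200 = 0 → C_y = 20700/7.8 = 2653.85 ≈ 2654 N.
ΣF_y = 0: A_y + 2653.85 − 1000 = 0 → A_y = -1654 N.
ΣF_x = 0: no horizontal applied forces, so A_x = 0.

A_x = 0, A_y = -1654 N, C_y = 2654 N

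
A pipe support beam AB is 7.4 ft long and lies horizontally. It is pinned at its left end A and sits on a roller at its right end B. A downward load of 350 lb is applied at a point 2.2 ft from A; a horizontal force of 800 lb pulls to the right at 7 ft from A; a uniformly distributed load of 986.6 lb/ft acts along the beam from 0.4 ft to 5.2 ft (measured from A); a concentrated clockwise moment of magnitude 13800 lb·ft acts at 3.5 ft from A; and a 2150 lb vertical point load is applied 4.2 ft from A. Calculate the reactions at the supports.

Resultant of the distributed load: 986.6 × 4.8 = 4735.68 lb at 2.8 ft from A.
Taking moments about A: B_y·7.4 − 350·2.2 − (986.6·4.8)·2.8 − 13800 − 2150·4.2 = 0 → B_y = 36859.904/7.4 = 4981.07 ≈ 4981 lb.
ΣF_y = 0: A_y + 4981.07 − 350 − 986.6·4.8 − 2150 = 0 → A_y = 2255 lb.
ΣF_x = 0: A_x + 800 = 0 → A_x = -800.0 lb.

A_x = -800.0 lb, A_y = 2255 lb, B_y = 4981 lb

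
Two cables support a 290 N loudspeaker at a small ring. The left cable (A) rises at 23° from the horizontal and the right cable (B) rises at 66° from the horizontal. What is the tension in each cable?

ΣF_x = 0: −T_A·cos23° + T_B·cos66° = 0 → T_B = 2.26315·T_A.
ΣF_y = 0: T_A·sin23° + T_B·sin66° = 290.
Substitute: T_A·(0.390731 + 2.26315·0.913545) = 290 → T_A = 117.972 ≈ 118.0 N.
Then T_B = 2.26315 × 117.972 = 267.0 N.

T_A = 118.0 N, T_B = 267.0 N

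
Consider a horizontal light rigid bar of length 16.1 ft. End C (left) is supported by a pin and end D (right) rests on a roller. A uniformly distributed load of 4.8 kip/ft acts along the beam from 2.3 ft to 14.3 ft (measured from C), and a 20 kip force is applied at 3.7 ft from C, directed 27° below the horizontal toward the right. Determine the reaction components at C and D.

C_x = -17.82 kip, C_y = 34.90 kip, D_y = 31.78 kip

Resultant of the distributed load: 4.8 × 12 = 57.6 kip at 8.3 ft from C.
Taking moments about C: D_y·16.1 − (4.8·12)·8.3 − 20·sin27°·3.7 = 0 → D_y = 511.675/16.1 = 31.7811 ≈ 31.78 kip.
ΣF_y = 0: C_y + 31.7811 − 4.8·12 − 20·sin27° = 0 → C_y = 34.90 kip.
ΣF_x = 0: C_x + 20·cos27° = 0 → C_x = -17.82 kip.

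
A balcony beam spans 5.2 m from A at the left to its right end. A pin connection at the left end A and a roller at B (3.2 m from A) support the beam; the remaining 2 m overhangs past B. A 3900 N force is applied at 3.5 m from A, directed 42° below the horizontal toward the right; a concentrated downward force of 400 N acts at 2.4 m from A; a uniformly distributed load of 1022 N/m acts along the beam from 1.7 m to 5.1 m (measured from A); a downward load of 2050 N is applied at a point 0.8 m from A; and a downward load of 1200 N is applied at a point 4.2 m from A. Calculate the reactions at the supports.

A_x = -2898 N, A_y = 800.7 N, B_y = 8934 N

Resultant of the distributed load: 1022 × 3.4 = 3474.8 N at 3.4 m from A.
ΣM about A: B_y·3.2 − 3900·sin42°·3.5 − 400·2.4 − (1022·3.4)·3.4 − 2050·0.8 − 1200·4.2 = 0 → B_y = 28588/3.2 = 8933.75 ≈ 8934 N.
ΣF_y = 0: A_y + 8933.75 − 3900·sin42° − 400 − 1022·3.4 − 2050 − 1200 = 0 → A_y = 800.7 N.
ΣF_x = 0: A_x + 3900·cos42° = 0 → A_x = -2898 N.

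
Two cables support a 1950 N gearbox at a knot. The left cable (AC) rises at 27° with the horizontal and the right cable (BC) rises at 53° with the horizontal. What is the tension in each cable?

T_AC = 1192 N, T_BC = 1764 N

ΣF_x = 0: −T_AC·cos27° + T_BC·cos53° = 0 → T_BC = 1.48053·T_AC.
ΣF_y = 0: T_AC·sin27° + T_BC·sin53° = 1950.
Substitute: T_AC·(0.45399 + 1.48053·0.798636) = 1950 → T_AC = 1191.64 ≈ 1192 N.
Then T_BC = 1.48053 × 1191.64 = 1764 N.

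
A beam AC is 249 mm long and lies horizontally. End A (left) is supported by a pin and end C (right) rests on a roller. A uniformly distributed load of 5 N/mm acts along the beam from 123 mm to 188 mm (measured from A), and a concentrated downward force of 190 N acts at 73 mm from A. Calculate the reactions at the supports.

A_x = 0, A_y = 256.3 N, C_y = 258.7 N

Resultant of the distributed load: 5 × 65 = 325 N at 155.5 mm from A.
ΣM about A: C_y·249 − (5·65)·155.5 − 190·73 = 0 → C_y = 64407.5/249 = 258.665 ≈ 258.7 N.
ΣF_y = 0: A_y + 258.665 − 5·65 − 190 = 0 → A_y = 256.3 N.
ΣF_x = 0: no horizontal applied forces, so A_x = 0.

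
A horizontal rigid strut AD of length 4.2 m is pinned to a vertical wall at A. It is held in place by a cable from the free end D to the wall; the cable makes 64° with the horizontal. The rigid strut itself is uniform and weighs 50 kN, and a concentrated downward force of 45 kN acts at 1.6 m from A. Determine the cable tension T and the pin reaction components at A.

T = 46.89 kN, A_x = 20.55 kN, A_y = 52.86 kN

ΣM about A: T·sin64°·4.2 − 50·2.1 − 45·1.6 = 0 → T = 177/(4.2·0.898794) = 46.8882 ≈ 46.89 kN.
ΣF_x = 0: A_x − T·cos64° = 0 → A_x = 46.8882 × 0.438371 = 20.55 kN.
ΣF_y = 0: A_y + T·sin64° − 50 − 45 = 0 → A_y = 95 − 46.8882 × 0.898794 = 52.86 kN.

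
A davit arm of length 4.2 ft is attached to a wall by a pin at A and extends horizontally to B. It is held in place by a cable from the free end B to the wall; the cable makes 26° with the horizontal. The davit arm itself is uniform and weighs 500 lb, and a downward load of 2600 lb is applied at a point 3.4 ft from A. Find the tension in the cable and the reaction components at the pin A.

T = 5372 lb, A_x = 4828 lb, A_y = 745.2 lb

ΣM about A: T·sin26°·4.2 − 500·2.1 − 2600·3.4 = 0 → T = 9890/(4.2·0.438371) = 5371.62 ≈ 5372 lb.
ΣF_x = 0: A_x − T·cos26° = 0 → A_x = 5371.62 × 0.898794 = 4828 lb.
ΣF_y = 0: A_y + T·sin26° − 500 − 2600 = 0 → A_y = 3100 − 5371.62 × 0.438371 = 745.2 lb.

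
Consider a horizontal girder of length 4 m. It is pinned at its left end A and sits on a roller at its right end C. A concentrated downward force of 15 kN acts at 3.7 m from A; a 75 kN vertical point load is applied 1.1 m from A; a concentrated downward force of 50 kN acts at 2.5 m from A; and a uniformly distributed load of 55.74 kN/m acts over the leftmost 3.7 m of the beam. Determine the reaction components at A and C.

A_x = 0, A_y = 185.1 kN, C_y = 161.1 kN

Resultant of the distributed load: 55.74 × 3.7 = 206.238 kN at 1.85 m from A.
Moments about A: C_y·4 − 15·3.7 − 75·1.1 − 50·2.5 − (55.74·3.7)·1.85 = 0 → C_y = 644.5403/4 = 161.135 ≈ 161.1 kN.
ΣF_y = 0: A_y + 161.135 − 15 − 75 − 50 − 55.74·3.7 = 0 → A_y = 185.1 kN.
ΣF_x = 0: no horizontal applied forces, so A_x = 0.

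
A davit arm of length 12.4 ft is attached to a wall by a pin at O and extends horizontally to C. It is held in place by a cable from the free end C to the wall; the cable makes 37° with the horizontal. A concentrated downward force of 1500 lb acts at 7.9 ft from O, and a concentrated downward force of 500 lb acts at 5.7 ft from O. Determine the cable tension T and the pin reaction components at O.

ΣM about O: T·sin37°·12.4 − 1500·7.9 − 500·5.7 = 0 → T = 14700/(12.4·0.601815) = 1969.85 ≈ 1970 lb.
ΣF_x = 0: O_x − T·cos37° = 0 → O_x = 1969.85 × 0.798636 = 1573 lb.
ΣF_y = 0: O_y + T·sin37° − 1500 − 500 = 0 → O_y = 2000 − 1969.85 × 0.601815 = 814.5 lb.

T = 1970 lb, O_x = 1573 lb, O_y = 814.5 lb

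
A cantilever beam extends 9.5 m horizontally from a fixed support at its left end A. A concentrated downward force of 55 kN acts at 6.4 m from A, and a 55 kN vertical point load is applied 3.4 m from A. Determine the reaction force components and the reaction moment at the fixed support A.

ΣF_x = 0: A_x = 0.
ΣF_y = 0: A_y − 55 − 55 = 0 → A_y = 110.0 kN.
ΣM about A: M_A − 55·6.4 − 55·3.4 = 0 → M_A = 539.0 kN·m.

A_x = 0, A_y = 110.0 kN, M_A = 539.0 kN·m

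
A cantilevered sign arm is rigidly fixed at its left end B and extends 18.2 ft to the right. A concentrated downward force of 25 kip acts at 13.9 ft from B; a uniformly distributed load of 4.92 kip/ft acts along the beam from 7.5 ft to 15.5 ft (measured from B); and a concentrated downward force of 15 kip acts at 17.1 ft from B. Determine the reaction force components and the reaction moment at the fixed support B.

B_x = 0, B_y = 79.36 kip, M_B = 1057 kip·ft

Resultant of the distributed load: 4.92 × 8 = 39.36 kip at 11.5 ft from B.
ΣF_x = 0: B_x = 0.
ΣF_y = 0: B_y − 25 − 4.92·8 − 15 = 0 → B_y = 79.36 kip.
ΣM about B: M_B − 25·13.9 − (4.92·8)·11.5 − 15·17.1 = 0 → M_B = 1057 kip·ft.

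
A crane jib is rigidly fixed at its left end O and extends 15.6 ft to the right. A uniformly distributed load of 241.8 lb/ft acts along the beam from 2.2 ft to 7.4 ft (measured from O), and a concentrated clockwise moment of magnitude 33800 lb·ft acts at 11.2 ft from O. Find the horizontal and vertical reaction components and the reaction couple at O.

O_x = 0, O_y = 1257 lb, M_O = 39840 lb·ft

Resultant of the distributed load: 241.8 × 5.2 = 1257.36 lb at 4.8 ft from O.
ΣF_x = 0: O_x = 0.
ΣF_y = 0: O_y − 241.8·5.2 = 0 → O_y = 1257 lb.
ΣM about O: M_O − (241.8·5.2)·4.8 − 33800 = 0 → M_O = 39840 lb·ft.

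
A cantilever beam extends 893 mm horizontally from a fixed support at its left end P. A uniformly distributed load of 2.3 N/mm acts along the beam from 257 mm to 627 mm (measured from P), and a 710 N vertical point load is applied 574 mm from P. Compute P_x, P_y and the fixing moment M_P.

P_x = 0, P_y = 1561 N, M_P = 783700 N·mm

Resultant of the distributed load: 2.3 × 370 = 851 N at 442 mm from P.
ΣF_x = 0: P_x = 0.
ΣF_y = 0: P_y − 2.3·370 − 710 = 0 → P_y = 1561 N.
ΣM about P: M_P − (2.3·370)·442 − 710·574 = 0 → M_P = 783700 N·mm.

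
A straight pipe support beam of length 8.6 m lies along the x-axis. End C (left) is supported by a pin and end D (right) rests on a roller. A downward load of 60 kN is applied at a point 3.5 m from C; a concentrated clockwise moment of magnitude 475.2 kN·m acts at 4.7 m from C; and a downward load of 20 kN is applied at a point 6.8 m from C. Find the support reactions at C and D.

ΣM about C: D_y·8.6 − 60·3.5 − 475.2 − 20·6.8 = 0 → D_y = 821.2/8.6 = 95.4884 ≈ 95.49 kN.
ΣF_y = 0: C_y + 95.4884 − 60 − 20 = 0 → C_y = -15.49 kN.
ΣF_x = 0: no horizontal applied forces, so C_x = 0.

C_x = 0, C_y = -15.49 kN, D_y = 95.49 kN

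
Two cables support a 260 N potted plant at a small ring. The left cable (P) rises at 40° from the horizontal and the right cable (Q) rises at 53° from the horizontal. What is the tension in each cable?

ΣF_x = 0: −T_P·cos40° + T_Q·cos53° = 0 → T_Q = 1.27289·T_P.
ΣF_y = 0: T_P·sin40° + T_Q·sin53° = 260.
Substitute: T_P·(0.642788 + 1.27289·0.798636) = 260 → T_P = 156.687 ≈ 156.7 N.
Then T_Q = 1.27289 × 156.687 = 199.4 N.

T_P = 156.7 N, T_Q = 199.4 N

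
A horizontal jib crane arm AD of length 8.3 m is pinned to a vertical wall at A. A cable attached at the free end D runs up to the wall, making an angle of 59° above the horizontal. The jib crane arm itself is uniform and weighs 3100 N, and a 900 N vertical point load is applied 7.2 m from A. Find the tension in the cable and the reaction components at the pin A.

T = 2719 N, A_x = 1400 N, A_y = 1669 N

ΣM about A: T·sin59°·8.3 − 3100·4.15 − 900·7.2 = 0 → T = 19345/(8.3·0.857167) = 2719.1 ≈ 2719 N.
ΣF_x = 0: A_x − T·cos59° = 0 → A_x = 2719.1 × 0.515038 = 1400 N.
ΣF_y = 0: A_y + T·sin59° − 3100 − 900 = 0 → A_y = 4000 − 2719.1 × 0.857167 = 1669 N.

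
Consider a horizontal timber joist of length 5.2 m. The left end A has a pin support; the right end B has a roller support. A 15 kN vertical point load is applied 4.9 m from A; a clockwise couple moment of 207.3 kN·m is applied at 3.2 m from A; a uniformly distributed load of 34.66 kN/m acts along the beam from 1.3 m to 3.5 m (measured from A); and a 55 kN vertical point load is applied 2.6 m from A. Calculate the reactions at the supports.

Resultant of the distributed load: 34.66 × 2.2 = 76.252 kN at 2.4 m from A.
Taking moments about A: B_y·5.2 − 15·4.9 − 207.3 − (34.66·2.2)·2.4 − 55·2.6 = 0 → B_y = 606.8048/5.2 = 116.693 ≈ 116.7 kN.
ΣF_y = 0: A_y + 116.693 − 15 − 34.66·2.2 − 55 = 0 → A_y = 29.56 kN.
ΣF_x = 0: no horizontal applied forces, so A_x = 0.

A_x = 0, A_y = 29.56 kN, B_y = 116.7 kN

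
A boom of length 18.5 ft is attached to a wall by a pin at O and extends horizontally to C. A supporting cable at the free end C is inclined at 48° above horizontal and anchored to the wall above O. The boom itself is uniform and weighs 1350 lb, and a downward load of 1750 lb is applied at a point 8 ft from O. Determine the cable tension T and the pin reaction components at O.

ΣM about O: T·sin48°·18.5 − 1350·9.25 − 1750·8 = 0 → T = 26487.5/(18.5·0.743145) = 1926.62 ≈ 1927 lb.
ΣF_x = 0: O_x − T·cos48° = 0 → O_x = 1926.62 × 0.669131 = 1289 lb.
ΣF_y = 0: O_y + T·sin48° − 1350 − 1750 = 0 → O_y = 3100 − 1926.62 × 0.743145 = 1668 lb.

T = 1927 lb, O_x = 1289 lb, O_y = 1668 lb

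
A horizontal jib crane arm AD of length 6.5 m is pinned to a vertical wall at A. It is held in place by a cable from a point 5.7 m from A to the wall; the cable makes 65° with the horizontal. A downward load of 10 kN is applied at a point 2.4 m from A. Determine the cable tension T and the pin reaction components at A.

ΣM about A: T·sin65°·5.7 − 10·2.4 = 0 → T = 24/(5.7·0.906308) = 4.6458 ≈ 4.646 kN.
ΣF_x = 0: A_x − T·cos65° = 0 → A_x = 4.6458 × 0.422618 = 1.963 kN.
ΣF_y = 0: A_y + T·sin65° − 10 = 0 → A_y = 10 − 4.6458 × 0.906308 = 5.789 kN.

T = 4.646 kN, A_x = 1.963 kN, A_y = 5.789 kN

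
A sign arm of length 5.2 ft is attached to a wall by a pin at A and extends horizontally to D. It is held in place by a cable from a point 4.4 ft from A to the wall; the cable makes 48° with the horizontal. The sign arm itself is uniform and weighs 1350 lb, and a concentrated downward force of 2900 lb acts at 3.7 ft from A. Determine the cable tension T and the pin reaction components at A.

T = 4355 lb, A_x = 2914 lb, A_y = 1014 lb

ΣM about A: T·sin48°·4.4 − 1350·2.6 − 2900·3.7 = 0 → T = 14240/(4.4·0.743145) = 4354.96 ≈ 4355 lb.
ΣF_x = 0: A_x − T·cos48° = 0 → A_x = 4354.96 × 0.669131 = 2914 lb.
ΣF_y = 0: A_y + T·sin48° − 1350 − 2900 = 0 → A_y = 4250 − 4354.96 × 0.743145 = 1014 lb.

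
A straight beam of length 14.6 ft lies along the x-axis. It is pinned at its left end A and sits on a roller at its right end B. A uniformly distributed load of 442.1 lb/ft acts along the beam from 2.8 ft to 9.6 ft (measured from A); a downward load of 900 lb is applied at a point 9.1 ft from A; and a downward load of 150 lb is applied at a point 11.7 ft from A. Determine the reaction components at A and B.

A_x = 0, A_y = 2098 lb, B_y = 1958 lb

Resultant of the distributed load: 442.1 × 6.8 = 3006.28 lb at 6.2 ft from A.
Moments about A: B_y·14.6 − (442.1·6.8)·6.2 − 900·9.1 − 150·11.7 = 0 → B_y = 28583.936/14.6 = 1957.8 ≈ 1958 lb.
ΣF_y = 0: A_y + 1957.8 − 442.1·6.8 − 900 − 150 = 0 → A_y = 2098 lb.
ΣF_x = 0: no horizontal applied forces, so A_x = 0.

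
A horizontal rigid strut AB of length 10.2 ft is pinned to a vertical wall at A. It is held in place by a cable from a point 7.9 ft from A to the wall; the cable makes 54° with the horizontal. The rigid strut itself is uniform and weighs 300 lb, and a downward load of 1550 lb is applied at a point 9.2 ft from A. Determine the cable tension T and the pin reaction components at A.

T = 2471 lb, A_x = 1452 lb, A_y = -148.7 lb

ΣM about A: T·sin54°·7.9 − 300·5.1 − 1550·9.2 = 0 → T = 15790/(7.9·0.809017) = 2470.57 ≈ 2471 lb.
ΣF_x = 0: A_x − T·cos54° = 0 → A_x = 2470.57 × 0.587785 = 1452 lb.
ΣF_y = 0: A_y + T·sin54° − 300 − 1550 = 0 → A_y = 1850 − 2470.57 × 0.809017 = -148.7 lb.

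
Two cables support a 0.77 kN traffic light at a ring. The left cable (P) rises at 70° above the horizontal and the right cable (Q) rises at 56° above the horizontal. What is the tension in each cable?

ΣF_x = 0: −T_P·cos70° + T_Q·cos56° = 0 → T_Q = 0.611632·T_P.
ΣF_y = 0: T_P·sin70° + T_Q·sin56° = 0.77.
Substitute: T_P·(0.939693 + 0.611632·0.829038) = 0.77 → T_P = 0.532224 ≈ 0.5322 kN.
Then T_Q = 0.611632 × 0.532224 = 0.3255 kN.

T_P = 0.5322 kN, T_Q = 0.3255 kN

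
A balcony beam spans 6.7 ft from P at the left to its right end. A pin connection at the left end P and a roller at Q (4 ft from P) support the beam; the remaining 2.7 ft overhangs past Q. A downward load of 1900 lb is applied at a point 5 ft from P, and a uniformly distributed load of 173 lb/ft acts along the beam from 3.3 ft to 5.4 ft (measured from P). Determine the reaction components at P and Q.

Resultant of the distributed load: 173 × 2.1 = 363.3 lb at 4.35 ft from P.
ΣM about P: Q_y·4 − 1900·5 − (173·2.1)·4.35 = 0 → Q_y = 11080.355/4 = 2770.09 ≈ 2770 lb.
ΣF_y = 0: P_y + 2770.09 − 1900 − 173·2.1 = 0 → P_y = -506.8 lb.
ΣF_x = 0: no horizontal applied forces, so P_x = 0.

P_x = 0, P_y = -506.8 lb, Q_y = 2770 lb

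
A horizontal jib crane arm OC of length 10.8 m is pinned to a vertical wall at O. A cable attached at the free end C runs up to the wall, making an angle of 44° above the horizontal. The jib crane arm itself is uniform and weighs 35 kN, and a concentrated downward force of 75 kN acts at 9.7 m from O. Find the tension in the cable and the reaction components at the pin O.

T = 122.2 kN, O_x = 87.88 kN, O_y = 25.14 kN

ΣM about O: T·sin44°·10.8 − 35·5.4 − 75·9.7 = 0 → T = 916.5/(10.8·0.694658) = 122.162 ≈ 122.2 kN.
ΣF_x = 0: O_x − T·cos44° = 0 → O_x = 122.162 × 0.71934 = 87.88 kN.
ΣF_y = 0: O_y + T·sin44° − 35 − 75 = 0 → O_y = 110 − 122.162 × 0.694658 = 25.14 kN.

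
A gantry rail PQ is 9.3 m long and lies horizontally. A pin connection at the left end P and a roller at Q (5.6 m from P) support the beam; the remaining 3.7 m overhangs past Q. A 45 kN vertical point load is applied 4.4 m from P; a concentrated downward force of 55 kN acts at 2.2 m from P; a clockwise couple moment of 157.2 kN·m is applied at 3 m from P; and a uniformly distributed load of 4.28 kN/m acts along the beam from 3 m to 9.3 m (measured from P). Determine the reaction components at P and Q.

P_x = 0, P_y = 12.32 kN, Q_y = 114.6 kN

Resultant of the distributed load: 4.28 × 6.3 = 26.964 kN at 6.15 m from P.
Taking moments about P: Q_y·5.6 − 45·4.4 − 55·2.2 − 157.2 − (4.28·6.3)·6.15 = 0 → Q_y = 642.0286/5.6 = 114.648 ≈ 114.6 kN.
ΣF_y = 0: P_y + 114.648 − 45 − 55 − 4.28·6.3 = 0 → P_y = 12.32 kN.
ΣF_x = 0: no horizontal applied forces, so P_x = 0.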